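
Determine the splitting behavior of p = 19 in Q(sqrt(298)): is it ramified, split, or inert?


K = Q(sqrt(298)). Since d mod 4 = 2, disc(K) = 1192.
Check p | disc: 1192 mod 19 = 14.
p does not divide disc. Compute Legendre symbol (d/p):
13^((19-1)/2) mod 19 = -1
(d/p) = -1, so p is inert: (p) stays prime with e=1, f=2, g=1.
Therefore p is inert.

inert


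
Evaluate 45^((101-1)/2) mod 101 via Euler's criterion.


p = 101 is prime and the exponent is (p-1)/2 = 50, so by Euler's criterion 45^50 = (45/101) = +1 or -1 mod 101.
Compute by square-and-multiply:
  50 = 32 + 16 + 2 (binary 110010)
  Repeated squaring mod 101: 45^1 = 45, 45^2 = 5, 45^4 = 25, 45^8 = 19, 45^16 = 58, 45^32 = 31
  45^50 = 45^32 * 45^16 * 45^2 = 31 * 58 * 5 mod 101
    31 * 58 = 1798 = 81 mod 101
    81 * 5 = 405 = 1 mod 101
  45^50 = 1 mod 101
Result 1: 45 is a quadratic residue mod 101.
45^50 mod 101 = 1

1


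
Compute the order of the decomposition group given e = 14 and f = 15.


|D_P| = e * f
= 14 * 15
= 210

210


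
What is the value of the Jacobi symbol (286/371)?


Compute (286/371) via quadratic reciprocity:
  pull out 2: (2/371) = -1  (since 371 mod 8 = 3)
  reciprocity: (143/371) -> -(371/143)
  reduce: (85/143)
  reciprocity: (85/143) -> +(143/85)
  reduce: (58/85)
  pull out 2: (2/85) = -1  (since 85 mod 8 = 5)
  reciprocity: (29/85) -> +(85/29)
  reduce: (27/29)
  reciprocity: (27/29) -> +(29/27)
  reduce: (2/27)
  pull out 2: (2/27) = -1  (since 27 mod 8 = 3)
  (1/27) = 1
Product of signs = 1

1


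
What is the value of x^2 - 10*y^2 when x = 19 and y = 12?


x^2 - d*y^2
= 19^2 - 10*12^2
= 361 - 1440
= -1079

-1079


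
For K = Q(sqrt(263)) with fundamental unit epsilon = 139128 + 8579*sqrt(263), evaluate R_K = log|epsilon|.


epsilon = 139128 + 8579*sqrt(263)
= 278256.0000
R = ln(278256.0000)
= 12.5363

12.5363


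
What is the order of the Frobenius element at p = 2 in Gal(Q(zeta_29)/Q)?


The Frobenius at p in Gal(Q(zeta_n)/Q) = (Z/nZ)* is the class of p, so its order is ord_29(2), the smallest k >= 1 with 2^k = 1 mod 29.
n = 29 = 29, phi(29) = 28; the order divides phi(n).
Divisors of 28: 1, 2, 4, 7, 14, 28
Repeated squaring mod 29: 2^1 = 2, 2^2 = 4, 2^4 = 16, 2^8 = 24, 2^16 = 25
Test divisors in increasing order:
  k=1: 2^1 = 2 mod 29
  k=2: 2^2 = 4 mod 29
  k=4: 2^4 = 16 mod 29
  k=7: 2^7 = 16 * 4 * 2 = 12 mod 29
  k=14: 2^14 = 24 * 16 * 4 = 28 mod 29
  k=28: 2^28 = 25 * 24 * 16 = 1 mod 29  <- first divisor giving 1
Order = 28

28


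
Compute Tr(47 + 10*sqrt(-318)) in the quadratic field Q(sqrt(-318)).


Tr(a + b*sqrt(d)) = (a + b*sqrt(d)) + (a - b*sqrt(d)) = 2a
= 2 * (47)
= 94

94


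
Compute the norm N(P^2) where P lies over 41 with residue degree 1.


N(P^a) = p^(a*f)
= 41^(2*1)
= 41^2
= 1681

1681


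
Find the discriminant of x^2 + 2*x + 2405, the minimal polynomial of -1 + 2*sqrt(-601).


The element -1 + 2*sqrt(-601) has minimal polynomial:
x^2 + 2*x + 2405
Discriminant = (2)^2 - 4*(2405)
= 4 - 9620
= -9616

-9616


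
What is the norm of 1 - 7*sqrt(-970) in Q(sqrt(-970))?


N(a + b*sqrt(d)) = a^2 - d*b^2
= (1)^2 - (-970)*(-7)^2
= 1 + 47530
= 47531

47531


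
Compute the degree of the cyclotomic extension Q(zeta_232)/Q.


The degree equals Euler's totient phi(232).
232 = 2^3 * 29
phi(232) = 112

112


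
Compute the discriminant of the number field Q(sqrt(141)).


For K = Q(sqrt(d)) with d squarefree: disc(K) = d if d = 1 mod 4, and disc(K) = 4d if d = 2 or 3 mod 4.
Here d = 141, and d mod 4 = 1.
d = 1 mod 4 (O_K = Z[(1+sqrt(d))/2]), so disc(K) = d = 141

141


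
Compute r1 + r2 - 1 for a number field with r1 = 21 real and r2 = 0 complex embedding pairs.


By Dirichlet's unit theorem:
rank = r1 + r2 - 1
= 21 + 0 - 1
= 20

20


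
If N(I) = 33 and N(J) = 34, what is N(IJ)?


N(IJ) = N(I) * N(J)
= 33 * 34
= 1122

1122


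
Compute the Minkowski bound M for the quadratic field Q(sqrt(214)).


d = 214, d mod 4 = 2, so disc(K) = 4d = 856; |disc(K)| = 856
Real quadratic field, so n = 2, s = r2 = 0, r1 = 2
M = (n!/n^n) * (4/pi)^s * sqrt(|disc(K)|) = (2!/2^2) * (4/pi)^0 * sqrt(856)
= 0.5 * 1.000000 * 29.257478
= 14.6287

14.6287


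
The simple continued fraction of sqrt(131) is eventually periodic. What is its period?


Run the CF algorithm for sqrt(131).
a_0 = floor(sqrt(131)) = 11; set m_0=0, q_0=1.
Recurrence: m' = q*a - m,  q' = (d - m'^2)/q,  a' = floor((a_0 + m')/q').
  step 1: m=11, q=10, a=2
  step 2: m=9, q=5, a=4
  step 3: m=11, q=2, a=11
  step 4: m=11, q=5, a=4
  step 5: m=9, q=10, a=2
  step 6: m=11, q=1, a=22
a_6 = 2*a_0 = 22, so the period closes here.
sqrt(131) = [11; 2, 4, 11, 4, 2, 22]
Period length = 6

6


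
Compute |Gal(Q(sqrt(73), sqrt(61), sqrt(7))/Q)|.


The 3 square roots of distinct primes are multiplicatively independent over Q,
so [K:Q] = 2^3 and Gal(K/Q) is isomorphic to (Z/2Z)^3.
|Gal| = 2^3 = 8

8


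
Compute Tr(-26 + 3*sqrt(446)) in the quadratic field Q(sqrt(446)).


Tr(a + b*sqrt(d)) = (a + b*sqrt(d)) + (a - b*sqrt(d)) = 2a
= 2 * (-26)
= -52

-52


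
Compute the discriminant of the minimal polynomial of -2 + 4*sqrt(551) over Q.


The element -2 + 4*sqrt(551) has minimal polynomial:
x^2 + 4*x - 8812
Discriminant = (4)^2 - 4*(-8812)
= 16 + 35248
= 35264

35264


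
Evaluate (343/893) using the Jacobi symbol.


Compute (343/893) via quadratic reciprocity:
  reciprocity: (343/893) -> +(893/343)
  reduce: (207/343)
  reciprocity: (207/343) -> -(343/207)
  reduce: (136/207)
  pull out 2: (2/207) = +1  (since 207 mod 8 = 7)
  pull out 2: (2/207) = +1  (since 207 mod 8 = 7)
  pull out 2: (2/207) = +1  (since 207 mod 8 = 7)
  reciprocity: (17/207) -> +(207/17)
  reduce: (3/17)
  reciprocity: (3/17) -> +(17/3)
  reduce: (2/3)
  pull out 2: (2/3) = -1  (since 3 mod 8 = 3)
  (1/3) = 1
Product of signs = 1

1


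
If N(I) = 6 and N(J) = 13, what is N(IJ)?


N(IJ) = N(I) * N(J)
= 6 * 13
= 78

78


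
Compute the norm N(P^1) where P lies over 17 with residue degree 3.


N(P^a) = p^(a*f)
= 17^(1*3)
= 17^3
= 4913

4913


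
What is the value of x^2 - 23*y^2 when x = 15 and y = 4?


x^2 - d*y^2
= 15^2 - 23*4^2
= 225 - 368
= -143

-143


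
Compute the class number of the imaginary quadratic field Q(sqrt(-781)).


K = Q(sqrt(-781)). d mod 4 = 3, so D = disc(K) = 4d = -3124
h(K) equals the number of primitive reduced positive-definite forms (a, b, c) = a*x^2 + b*x*y + c*y^2 with b^2 - 4ac = D,
where reduced means |b| <= a <= c, with b >= 0 whenever |b| = a or a = c, and primitive means gcd(a, b, c) = 1.
Reduced forces 3a^2 <= |D| = 3124, so 1 <= a <= 32; b must have the parity of D, and c = (b^2 - D)/(4a) must be an integer >= a.
Enumerate a = 1..32, b in [-a, a]:
  a=1: (1, 0, 781)  [1]
  a=2: (2, 2, 391)  [1]
  a=3..4: none
  a=5: (5, -4, 157), (5, 4, 157)  [2]
  a=6..9: none
  a=10: (10, -6, 79), (10, 6, 79)  [2]
  a=11: (11, 0, 71)  [1]
  a=12: none
  a=13: (13, -10, 62), (13, 10, 62)  [2]
  a=14..16: none
  a=17: (17, -2, 46), (17, 2, 46)  [2]
  a=18: none
  a=19: (19, -12, 43), (19, 12, 43)  [2]
  a=20..21: none
  a=22: (22, 22, 41)  [1]
  a=23: (23, -2, 34), (23, 2, 34)  [2]
  a=24: none
  a=25: (25, -24, 37), (25, 24, 37)  [2]
  a=26: (26, -10, 31), (26, 10, 31)  [2]
  a=27..32: none
Total reduced forms: 1 + 1 + 2 + 2 + 1 + 2 + 2 + 2 + 1 + 2 + 2 + 2 = 20
h = 20

20


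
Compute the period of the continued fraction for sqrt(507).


Run the CF algorithm for sqrt(507).
a_0 = floor(sqrt(507)) = 22; set m_0=0, q_0=1.
Recurrence: m' = q*a - m,  q' = (d - m'^2)/q,  a' = floor((a_0 + m')/q').
  step 1: m=22, q=23, a=1
  step 2: m=1, q=22, a=1
  step 3: m=21, q=3, a=14
  step 4: m=21, q=22, a=1
  step 5: m=1, q=23, a=1
  step 6: m=22, q=1, a=44
a_6 = 2*a_0 = 44, so the period closes here.
sqrt(507) = [22; 1, 1, 14, 1, 1, 44]
Period length = 6

6


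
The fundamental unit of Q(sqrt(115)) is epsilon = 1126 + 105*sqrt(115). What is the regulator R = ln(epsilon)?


epsilon = 1126 + 105*sqrt(115)
= 2251.9996
R = ln(2251.9996)
= 7.7196

7.7196


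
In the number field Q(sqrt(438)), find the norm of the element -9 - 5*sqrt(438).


N(a + b*sqrt(d)) = a^2 - d*b^2
= (-9)^2 - (438)*(-5)^2
= 81 - 10950
= -10869

-10869


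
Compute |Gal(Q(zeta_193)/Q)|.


|Gal(Q(zeta_193)/Q)| = phi(193)
= 192

192


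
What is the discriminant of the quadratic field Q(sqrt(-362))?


For K = Q(sqrt(d)) with d squarefree: disc(K) = d if d = 1 mod 4, and disc(K) = 4d if d = 2 or 3 mod 4.
Here d = -362, and d mod 4 = 2.
d = 2 mod 4, not 1 (O_K = Z[sqrt(d)]), so disc(K) = 4d = 4 * (-362) = -1448

-1448


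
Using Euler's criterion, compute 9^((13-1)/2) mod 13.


p = 13 is prime and the exponent is (p-1)/2 = 6, so by Euler's criterion 9^6 = (9/13) = +1 or -1 mod 13.
Compute by square-and-multiply:
  6 = 4 + 2 (binary 110)
  Repeated squaring mod 13: 9^1 = 9, 9^2 = 3, 9^4 = 9
  9^6 = 9^4 * 9^2 = 9 * 3 mod 13
    9 * 3 = 27 = 1 mod 13
  9^6 = 1 mod 13
Result 1: 9 is a quadratic residue mod 13.
9^6 mod 13 = 1

1


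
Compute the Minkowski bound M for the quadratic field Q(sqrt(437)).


d = 437, d mod 4 = 1, so disc(K) = d = 437; |disc(K)| = 437
Real quadratic field, so n = 2, s = r2 = 0, r1 = 2
M = (n!/n^n) * (4/pi)^s * sqrt(|disc(K)|) = (2!/2^2) * (4/pi)^0 * sqrt(437)
= 0.5 * 1.000000 * 20.904545
= 10.4523

10.4523


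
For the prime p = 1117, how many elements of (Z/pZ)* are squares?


For prime p, the number of non-zero quadratic residues is (p-1)/2.
= (1117-1)/2
= 558

558


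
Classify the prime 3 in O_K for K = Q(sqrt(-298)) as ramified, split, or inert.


K = Q(sqrt(-298)). Since d mod 4 = 2, disc(K) = -1192.
Check p | disc: -1192 mod 3 = 2.
p does not divide disc. Compute Legendre symbol (d/p):
2^((3-1)/2) mod 3 = -1
(d/p) = -1, so p is inert: (p) stays prime with e=1, f=2, g=1.
Therefore p is inert.

inert


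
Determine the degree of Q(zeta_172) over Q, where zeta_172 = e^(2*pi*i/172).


The degree equals Euler's totient phi(172).
172 = 2^2 * 43
phi(172) = 84

84


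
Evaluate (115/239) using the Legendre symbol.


p = 239 is prime, so compute (115/239) with the reciprocity algorithm (Jacobi-symbol steps: pull out 2s via (2/n), flip via reciprocity, reduce):
  reciprocity: (115/239) -> -(239/115)
  reduce: (9/115)
  reciprocity: (9/115) -> +(115/9)
  reduce: (7/9)
  reciprocity: (7/9) -> +(9/7)
  reduce: (2/7)
  pull out 2: (2/7) = +1  (since 7 mod 8 = 7)
  (1/7) = 1
Product of signs = -1
(115/239) = -1

-1


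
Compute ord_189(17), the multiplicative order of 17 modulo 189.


We want ord_189(17), the smallest k >= 1 with 17^k = 1 mod 189.
n = 189 = 3^3 * 7, phi(189) = 108; the order divides phi(n).
Divisors of 108: 1, 2, 3, 4, 6, 9, 12, 18, 27, 36, 54, 108
Repeated squaring mod 189: 17^1 = 17, 17^2 = 100, 17^4 = 172, 17^8 = 100, 17^16 = 172, 17^32 = 100, 17^64 = 172
Test divisors in increasing order:
  k=1: 17^1 = 17 mod 189
  k=2: 17^2 = 100 mod 189
  k=3: 17^3 = 100 * 17 = 188 mod 189
  k=4: 17^4 = 172 mod 189
  k=6: 17^6 = 172 * 100 = 1 mod 189  <- first divisor giving 1
Order = 6

6


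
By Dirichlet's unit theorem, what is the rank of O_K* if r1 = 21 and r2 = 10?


By Dirichlet's unit theorem:
rank = r1 + r2 - 1
= 21 + 10 - 1
= 30

30


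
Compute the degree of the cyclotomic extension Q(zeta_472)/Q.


The degree equals Euler's totient phi(472).
472 = 2^3 * 59
phi(472) = 232

232


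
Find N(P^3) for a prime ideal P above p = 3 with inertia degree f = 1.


N(P^a) = p^(a*f)
= 3^(3*1)
= 3^3
= 27

27


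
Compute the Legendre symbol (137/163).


p = 163 is prime, so compute (137/163) with the reciprocity algorithm (Jacobi-symbol steps: pull out 2s via (2/n), flip via reciprocity, reduce):
  reciprocity: (137/163) -> +(163/137)
  reduce: (26/137)
  pull out 2: (2/137) = +1  (since 137 mod 8 = 1)
  reciprocity: (13/137) -> +(137/13)
  reduce: (7/13)
  reciprocity: (7/13) -> +(13/7)
  reduce: (6/7)
  pull out 2: (2/7) = +1  (since 7 mod 8 = 7)
  reciprocity: (3/7) -> -(7/3)
  reduce: (1/3)
  (1/3) = 1
Product of signs = -1
(137/163) = -1

-1


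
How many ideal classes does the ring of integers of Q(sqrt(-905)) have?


K = Q(sqrt(-905)). d mod 4 = 3, so D = disc(K) = 4d = -3620
h(K) equals the number of primitive reduced positive-definite forms (a, b, c) = a*x^2 + b*x*y + c*y^2 with b^2 - 4ac = D,
where reduced means |b| <= a <= c, with b >= 0 whenever |b| = a or a = c, and primitive means gcd(a, b, c) = 1.
Reduced forces 3a^2 <= |D| = 3620, so 1 <= a <= 34; b must have the parity of D, and c = (b^2 - D)/(4a) must be an integer >= a.
Enumerate a = 1..34, b in [-a, a]:
  a=1: (1, 0, 905)  [1]
  a=2: (2, 2, 453)  [1]
  a=3: (3, -2, 302), (3, 2, 302)  [2]
  a=4: none
  a=5: (5, 0, 181)  [1]
  a=6: (6, -2, 151), (6, 2, 151)  [2]
  a=7..8: none
  a=9: (9, -4, 101), (9, 4, 101)  [2]
  a=10: (10, 10, 93)  [1]
  a=11..14: none
  a=15: (15, -10, 62), (15, 10, 62)  [2]
  a=16: none
  a=17: (17, -16, 57), (17, 16, 57)  [2]
  a=18: (18, -14, 53), (18, 14, 53)  [2]
  a=19: (19, -16, 51), (19, 16, 51)  [2]
  a=20..26: none
  a=27: (27, -22, 38), (27, 22, 38)  [2]
  a=28: none
  a=29: (29, -18, 34), (29, 18, 34)  [2]
  a=30: (30, -10, 31), (30, 10, 31)  [2]
  a=31..34: none
Total reduced forms: 1 + 1 + 2 + 1 + 2 + 2 + 1 + 2 + 2 + 2 + 2 + 2 + 2 + 2 = 24
h = 24

24


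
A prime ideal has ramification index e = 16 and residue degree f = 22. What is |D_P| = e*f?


|D_P| = e * f
= 16 * 22
= 352

352


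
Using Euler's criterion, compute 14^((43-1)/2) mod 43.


p = 43 is prime and the exponent is (p-1)/2 = 21, so by Euler's criterion 14^21 = (14/43) = +1 or -1 mod 43.
Compute by square-and-multiply:
  21 = 16 + 4 + 1 (binary 10101)
  Repeated squaring mod 43: 14^1 = 14, 14^2 = 24, 14^4 = 17, 14^8 = 31, 14^16 = 15
  14^21 = 14^16 * 14^4 * 14^1 = 15 * 17 * 14 mod 43
    15 * 17 = 255 = 40 mod 43
    40 * 14 = 560 = 1 mod 43
  14^21 = 1 mod 43
Result 1: 14 is a quadratic residue mod 43.
14^21 mod 43 = 1

1


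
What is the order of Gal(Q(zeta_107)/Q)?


|Gal(Q(zeta_107)/Q)| = phi(107)
= 106

106


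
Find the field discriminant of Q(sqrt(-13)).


For K = Q(sqrt(d)) with d squarefree: disc(K) = d if d = 1 mod 4, and disc(K) = 4d if d = 2 or 3 mod 4.
Here d = -13, and d mod 4 = 3.
d = 3 mod 4, not 1 (O_K = Z[sqrt(d)]), so disc(K) = 4d = 4 * (-13) = -52

-52


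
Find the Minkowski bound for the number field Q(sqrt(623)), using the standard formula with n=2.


d = 623, d mod 4 = 3, so disc(K) = 4d = 2492; |disc(K)| = 2492
Real quadratic field, so n = 2, s = r2 = 0, r1 = 2
M = (n!/n^n) * (4/pi)^s * sqrt(|disc(K)|) = (2!/2^2) * (4/pi)^0 * sqrt(2492)
= 0.5 * 1.000000 * 49.919936
= 24.9600

24.9600


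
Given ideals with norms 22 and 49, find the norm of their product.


N(IJ) = N(I) * N(J)
= 22 * 49
= 1078

1078


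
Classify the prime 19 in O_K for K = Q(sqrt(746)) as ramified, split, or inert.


K = Q(sqrt(746)). Since d mod 4 = 2, disc(K) = 2984.
Check p | disc: 2984 mod 19 = 1.
p does not divide disc. Compute Legendre symbol (d/p):
5^((19-1)/2) mod 19 = 1
(d/p) = 1, so p splits: (p) = P*P' with e=1, f=1, g=2.
Therefore p is split.

split


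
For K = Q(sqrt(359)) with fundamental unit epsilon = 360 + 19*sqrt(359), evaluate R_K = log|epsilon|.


epsilon = 360 + 19*sqrt(359)
= 719.9986
R = ln(719.9986)
= 6.5792

6.5792


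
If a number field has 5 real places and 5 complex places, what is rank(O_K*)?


By Dirichlet's unit theorem:
rank = r1 + r2 - 1
= 5 + 5 - 1
= 9

9


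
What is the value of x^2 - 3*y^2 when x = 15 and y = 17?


x^2 - d*y^2
= 15^2 - 3*17^2
= 225 - 867
= -642

-642


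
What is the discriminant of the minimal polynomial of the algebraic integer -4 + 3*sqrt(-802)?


The element -4 + 3*sqrt(-802) has minimal polynomial:
x^2 + 8*x + 7234
Discriminant = (8)^2 - 4*(7234)
= 64 - 28936
= -28872

-28872


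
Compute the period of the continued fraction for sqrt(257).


Run the CF algorithm for sqrt(257).
a_0 = floor(sqrt(257)) = 16; set m_0=0, q_0=1.
Recurrence: m' = q*a - m,  q' = (d - m'^2)/q,  a' = floor((a_0 + m')/q').
  step 1: m=16, q=1, a=32
a_1 = 2*a_0 = 32, so the period closes here.
sqrt(257) = [16; 32]
Period length = 1

1


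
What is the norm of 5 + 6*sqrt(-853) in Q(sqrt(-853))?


N(a + b*sqrt(d)) = a^2 - d*b^2
= (5)^2 - (-853)*(6)^2
= 25 + 30708
= 30733

30733


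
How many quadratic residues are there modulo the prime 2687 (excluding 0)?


For prime p, the number of non-zero quadratic residues is (p-1)/2.
= (2687-1)/2
= 1343

1343


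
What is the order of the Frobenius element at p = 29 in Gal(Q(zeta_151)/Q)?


The Frobenius at p in Gal(Q(zeta_n)/Q) = (Z/nZ)* is the class of p, so its order is ord_151(29), the smallest k >= 1 with 29^k = 1 mod 151.
n = 151 = 151, phi(151) = 150; the order divides phi(n).
Divisors of 150: 1, 2, 3, 5, 6, 10, 15, 25, 30, 50, 75, 150
Repeated squaring mod 151: 29^1 = 29, 29^2 = 86, 29^4 = 148, 29^8 = 9, 29^16 = 81, 29^32 = 68, 29^64 = 94, 29^128 = 78
Test divisors in increasing order:
  k=1: 29^1 = 29 mod 151
  k=2: 29^2 = 86 mod 151
  k=3: 29^3 = 86 * 29 = 78 mod 151
  k=5: 29^5 = 148 * 29 = 64 mod 151
  k=6: 29^6 = 148 * 86 = 44 mod 151
  k=10: 29^10 = 9 * 86 = 19 mod 151
  k=15: 29^15 = 9 * 148 * 86 * 29 = 8 mod 151
  k=25: 29^25 = 81 * 9 * 29 = 1 mod 151  <- first divisor giving 1
Order = 25

25


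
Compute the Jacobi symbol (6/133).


Compute (6/133) via quadratic reciprocity:
  pull out 2: (2/133) = -1  (since 133 mod 8 = 5)
  reciprocity: (3/133) -> +(133/3)
  reduce: (1/3)
  (1/3) = 1
Product of signs = -1

-1


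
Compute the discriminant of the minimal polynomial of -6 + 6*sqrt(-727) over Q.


The element -6 + 6*sqrt(-727) has minimal polynomial:
x^2 + 12*x + 26208
Discriminant = (12)^2 - 4*(26208)
= 144 - 104832
= -104688

-104688


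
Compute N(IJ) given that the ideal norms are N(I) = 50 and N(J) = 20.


N(IJ) = N(I) * N(J)
= 50 * 20
= 1000

1000


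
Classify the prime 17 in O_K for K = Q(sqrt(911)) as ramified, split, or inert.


K = Q(sqrt(911)). Since d mod 4 = 3, disc(K) = 3644.
Check p | disc: 3644 mod 17 = 6.
p does not divide disc. Compute Legendre symbol (d/p):
10^((17-1)/2) mod 17 = -1
(d/p) = -1, so p is inert: (p) stays prime with e=1, f=2, g=1.
Therefore p is inert.

inert


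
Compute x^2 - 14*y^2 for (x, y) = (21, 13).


x^2 - d*y^2
= 21^2 - 14*13^2
= 441 - 2366
= -1925

-1925


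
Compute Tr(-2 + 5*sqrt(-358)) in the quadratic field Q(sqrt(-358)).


Tr(a + b*sqrt(d)) = (a + b*sqrt(d)) + (a - b*sqrt(d)) = 2a
= 2 * (-2)
= -4

-4


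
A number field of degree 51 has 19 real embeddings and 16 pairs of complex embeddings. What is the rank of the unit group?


By Dirichlet's unit theorem:
rank = r1 + r2 - 1
= 19 + 16 - 1
= 34

34


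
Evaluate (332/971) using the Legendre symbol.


p = 971 is prime, so compute (332/971) with the reciprocity algorithm (Jacobi-symbol steps: pull out 2s via (2/n), flip via reciprocity, reduce):
  pull out 2: (2/971) = -1  (since 971 mod 8 = 3)
  pull out 2: (2/971) = -1  (since 971 mod 8 = 3)
  reciprocity: (83/971) -> -(971/83)
  reduce: (58/83)
  pull out 2: (2/83) = -1  (since 83 mod 8 = 3)
  reciprocity: (29/83) -> +(83/29)
  reduce: (25/29)
  reciprocity: (25/29) -> +(29/25)
  reduce: (4/25)
  pull out 2: (2/25) = +1  (since 25 mod 8 = 1)
  pull out 2: (2/25) = +1  (since 25 mod 8 = 1)
  (1/25) = 1
Product of signs = 1
(332/971) = 1

1


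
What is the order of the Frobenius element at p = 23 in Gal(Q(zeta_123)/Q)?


The Frobenius at p in Gal(Q(zeta_n)/Q) = (Z/nZ)* is the class of p, so its order is ord_123(23), the smallest k >= 1 with 23^k = 1 mod 123.
n = 123 = 3 * 41, phi(123) = 80; the order divides phi(n).
Divisors of 80: 1, 2, 4, 5, 8, 10, 16, 20, 40, 80
Repeated squaring mod 123: 23^1 = 23, 23^2 = 37, 23^4 = 16, 23^8 = 10, 23^16 = 100, 23^32 = 37, 23^64 = 16
Test divisors in increasing order:
  k=1: 23^1 = 23 mod 123
  k=2: 23^2 = 37 mod 123
  k=4: 23^4 = 16 mod 123
  k=5: 23^5 = 16 * 23 = 122 mod 123
  k=8: 23^8 = 10 mod 123
  k=10: 23^10 = 10 * 37 = 1 mod 123  <- first divisor giving 1
Order = 10

10


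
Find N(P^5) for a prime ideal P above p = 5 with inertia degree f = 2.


N(P^a) = p^(a*f)
= 5^(5*2)
= 5^10
= 9765625

9765625


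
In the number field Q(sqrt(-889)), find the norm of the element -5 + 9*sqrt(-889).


N(a + b*sqrt(d)) = a^2 - d*b^2
= (-5)^2 - (-889)*(9)^2
= 25 + 72009
= 72034

72034


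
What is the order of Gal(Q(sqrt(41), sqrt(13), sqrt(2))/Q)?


The 3 square roots of distinct primes are multiplicatively independent over Q,
so [K:Q] = 2^3 and Gal(K/Q) is isomorphic to (Z/2Z)^3.
|Gal| = 2^3 = 8

8


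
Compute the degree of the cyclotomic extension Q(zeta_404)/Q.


The degree equals Euler's totient phi(404).
404 = 2^2 * 101
phi(404) = 200

200


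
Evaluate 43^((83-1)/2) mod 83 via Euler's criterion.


p = 83 is prime and the exponent is (p-1)/2 = 41, so by Euler's criterion 43^41 = (43/83) = +1 or -1 mod 83.
Compute by square-and-multiply:
  41 = 32 + 8 + 1 (binary 101001)
  Repeated squaring mod 83: 43^1 = 43, 43^2 = 23, 43^4 = 31, 43^8 = 48, 43^16 = 63, 43^32 = 68
  43^41 = 43^32 * 43^8 * 43^1 = 68 * 48 * 43 mod 83
    68 * 48 = 3264 = 27 mod 83
    27 * 43 = 1161 = 82 mod 83
  43^41 = 82 mod 83
Result 82 = p - 1 = -1 mod 83: 43 is a quadratic non-residue mod 83. As a residue in [0, p-1] the value is 82.
43^41 mod 83 = 82

82


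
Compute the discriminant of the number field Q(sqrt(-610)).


For K = Q(sqrt(d)) with d squarefree: disc(K) = d if d = 1 mod 4, and disc(K) = 4d if d = 2 or 3 mod 4.
Here d = -610, and d mod 4 = 2.
d = 2 mod 4, not 1 (O_K = Z[sqrt(d)]), so disc(K) = 4d = 4 * (-610) = -2440

-2440


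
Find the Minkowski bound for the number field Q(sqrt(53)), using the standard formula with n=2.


d = 53, d mod 4 = 1, so disc(K) = d = 53; |disc(K)| = 53
Real quadratic field, so n = 2, s = r2 = 0, r1 = 2
M = (n!/n^n) * (4/pi)^s * sqrt(|disc(K)|) = (2!/2^2) * (4/pi)^0 * sqrt(53)
= 0.5 * 1.000000 * 7.280110
= 3.6401

3.6401


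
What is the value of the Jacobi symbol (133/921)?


Compute (133/921) via quadratic reciprocity:
  reciprocity: (133/921) -> +(921/133)
  reduce: (123/133)
  reciprocity: (123/133) -> +(133/123)
  reduce: (10/123)
  pull out 2: (2/123) = -1  (since 123 mod 8 = 3)
  reciprocity: (5/123) -> +(123/5)
  reduce: (3/5)
  reciprocity: (3/5) -> +(5/3)
  reduce: (2/3)
  pull out 2: (2/3) = -1  (since 3 mod 8 = 3)
  (1/3) = 1
Product of signs = 1

1


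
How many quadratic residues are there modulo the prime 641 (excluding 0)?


For prime p, the number of non-zero quadratic residues is (p-1)/2.
= (641-1)/2
= 320

320


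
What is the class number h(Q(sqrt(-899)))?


K = Q(sqrt(-899)). d mod 4 = 1, so D = disc(K) = d = -899
h(K) equals the number of primitive reduced positive-definite forms (a, b, c) = a*x^2 + b*x*y + c*y^2 with b^2 - 4ac = D,
where reduced means |b| <= a <= c, with b >= 0 whenever |b| = a or a = c, and primitive means gcd(a, b, c) = 1.
Reduced forces 3a^2 <= |D| = 899, so 1 <= a <= 17; b must have the parity of D, and c = (b^2 - D)/(4a) must be an integer >= a.
Enumerate a = 1..17, b in [-a, a]:
  a=1: (1, 1, 225)  [1]
  a=2: none
  a=3: (3, -1, 75), (3, 1, 75)  [2]
  a=4: none
  a=5: (5, -1, 45), (5, 1, 45)  [2]
  a=6: none
  a=7: (7, -5, 33), (7, 5, 33)  [2]
  a=8: none
  a=9: (9, -1, 25), (9, 1, 25)  [2]
  a=10: none
  a=11: (11, -5, 21), (11, 5, 21)  [2]
  a=12..14: none
  a=15: (15, -11, 17), (15, 1, 15), (15, 11, 17)  [3]
  a=16..17: none
Total reduced forms: 1 + 2 + 2 + 2 + 2 + 2 + 3 = 14
h = 14

14


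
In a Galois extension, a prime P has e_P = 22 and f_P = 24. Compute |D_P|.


|D_P| = e * f
= 22 * 24
= 528

528


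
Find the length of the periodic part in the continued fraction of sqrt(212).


Run the CF algorithm for sqrt(212).
a_0 = floor(sqrt(212)) = 14; set m_0=0, q_0=1.
Recurrence: m' = q*a - m,  q' = (d - m'^2)/q,  a' = floor((a_0 + m')/q').
  step 1: m=14, q=16, a=1
  step 2: m=2, q=13, a=1
  step 3: m=11, q=7, a=3
  step 4: m=10, q=16, a=1
  step 5: m=6, q=11, a=1
  step 6: m=5, q=17, a=1
  step 7: m=12, q=4, a=6
  step 8: m=12, q=17, a=1
  step 9: m=5, q=11, a=1
  step 10: m=6, q=16, a=1
  step 11: m=10, q=7, a=3
  step 12: m=11, q=13, a=1
  step 13: m=2, q=16, a=1
  step 14: m=14, q=1, a=28
a_14 = 2*a_0 = 28, so the period closes here.
sqrt(212) = [14; 1, 1, 3, 1, 1, 1, 6, 1, 1, 1, 3, 1, 1, 28]
Period length = 14

14


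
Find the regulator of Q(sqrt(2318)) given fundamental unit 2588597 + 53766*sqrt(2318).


epsilon = 2588597 + 53766*sqrt(2318)
= 5.1772e+06
R = ln(5.1772e+06)
= 15.4598

15.4598


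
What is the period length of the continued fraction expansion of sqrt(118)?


Run the CF algorithm for sqrt(118).
a_0 = floor(sqrt(118)) = 10; set m_0=0, q_0=1.
Recurrence: m' = q*a - m,  q' = (d - m'^2)/q,  a' = floor((a_0 + m')/q').
  step 1: m=10, q=18, a=1
  step 2: m=8, q=3, a=6
  step 3: m=10, q=6, a=3
  step 4: m=8, q=9, a=2
  step 5: m=10, q=2, a=10
  step 6: m=10, q=9, a=2
  step 7: m=8, q=6, a=3
  step 8: m=10, q=3, a=6
  step 9: m=8, q=18, a=1
  step 10: m=10, q=1, a=20
a_10 = 2*a_0 = 20, so the period closes here.
sqrt(118) = [10; 1, 6, 3, 2, 10, 2, 3, 6, 1, 20]
Period length = 10

10


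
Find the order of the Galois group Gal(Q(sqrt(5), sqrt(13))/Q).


The 2 square roots of distinct primes are multiplicatively independent over Q,
so [K:Q] = 2^2 and Gal(K/Q) is isomorphic to (Z/2Z)^2.
|Gal| = 2^2 = 4

4


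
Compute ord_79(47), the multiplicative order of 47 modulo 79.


We want ord_79(47), the smallest k >= 1 with 47^k = 1 mod 79.
n = 79 = 79, phi(79) = 78; the order divides phi(n).
Divisors of 78: 1, 2, 3, 6, 13, 26, 39, 78
Repeated squaring mod 79: 47^1 = 47, 47^2 = 76, 47^4 = 9, 47^8 = 2, 47^16 = 4, 47^32 = 16, 47^64 = 19
Test divisors in increasing order:
  k=1: 47^1 = 47 mod 79
  k=2: 47^2 = 76 mod 79
  k=3: 47^3 = 76 * 47 = 17 mod 79
  k=6: 47^6 = 9 * 76 = 52 mod 79
  k=13: 47^13 = 2 * 9 * 47 = 56 mod 79
  k=26: 47^26 = 4 * 2 * 76 = 55 mod 79
  k=39: 47^39 = 16 * 9 * 76 * 47 = 78 mod 79
  k=78: 47^78 = 19 * 2 * 9 * 76 = 1 mod 79  <- first divisor giving 1
Order = 78

78


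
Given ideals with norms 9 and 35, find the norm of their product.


N(IJ) = N(I) * N(J)
= 9 * 35
= 315

315


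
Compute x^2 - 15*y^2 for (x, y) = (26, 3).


x^2 - d*y^2
= 26^2 - 15*3^2
= 676 - 135
= 541

541


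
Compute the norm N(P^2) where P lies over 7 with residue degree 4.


N(P^a) = p^(a*f)
= 7^(2*4)
= 7^8
= 5764801

5764801


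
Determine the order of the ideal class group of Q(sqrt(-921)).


K = Q(sqrt(-921)). d mod 4 = 3, so D = disc(K) = 4d = -3684
h(K) equals the number of primitive reduced positive-definite forms (a, b, c) = a*x^2 + b*x*y + c*y^2 with b^2 - 4ac = D,
where reduced means |b| <= a <= c, with b >= 0 whenever |b| = a or a = c, and primitive means gcd(a, b, c) = 1.
Reduced forces 3a^2 <= |D| = 3684, so 1 <= a <= 35; b must have the parity of D, and c = (b^2 - D)/(4a) must be an integer >= a.
Enumerate a = 1..35, b in [-a, a]:
  a=1: (1, 0, 921)  [1]
  a=2: (2, 2, 461)  [1]
  a=3: (3, 0, 307)  [1]
  a=4: none
  a=5: (5, -4, 185), (5, 4, 185)  [2]
  a=6: (6, 6, 155)  [1]
  a=7..9: none
  a=10: (10, -6, 93), (10, 6, 93)  [2]
  a=11: (11, -10, 86), (11, 10, 86)  [2]
  a=12..14: none
  a=15: (15, -6, 62), (15, 6, 62)  [2]
  a=16..21: none
  a=22: (22, -10, 43), (22, 10, 43)  [2]
  a=23..24: none
  a=25: (25, -4, 37), (25, 4, 37)  [2]
  a=26..28: none
  a=29: (29, -12, 33), (29, 12, 33)  [2]
  a=30: (30, -6, 31), (30, 6, 31)  [2]
  a=31..35: none
Total reduced forms: 1 + 1 + 1 + 2 + 1 + 2 + 2 + 2 + 2 + 2 + 2 + 2 = 20
h = 20

20


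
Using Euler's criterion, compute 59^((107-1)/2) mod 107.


p = 107 is prime and the exponent is (p-1)/2 = 53, so by Euler's criterion 59^53 = (59/107) = +1 or -1 mod 107.
Compute by square-and-multiply:
  53 = 32 + 16 + 4 + 1 (binary 110101)
  Repeated squaring mod 107: 59^1 = 59, 59^2 = 57, 59^4 = 39, 59^8 = 23, 59^16 = 101, 59^32 = 36
  59^53 = 59^32 * 59^16 * 59^4 * 59^1 = 36 * 101 * 39 * 59 mod 107
    36 * 101 = 3636 = 105 mod 107
    105 * 39 = 4095 = 29 mod 107
    29 * 59 = 1711 = 106 mod 107
  59^53 = 106 mod 107
Result 106 = p - 1 = -1 mod 107: 59 is a quadratic non-residue mod 107. As a residue in [0, p-1] the value is 106.
59^53 mod 107 = 106

106


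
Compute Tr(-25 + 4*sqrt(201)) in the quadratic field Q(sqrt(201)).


Tr(a + b*sqrt(d)) = (a + b*sqrt(d)) + (a - b*sqrt(d)) = 2a
= 2 * (-25)
= -50

-50


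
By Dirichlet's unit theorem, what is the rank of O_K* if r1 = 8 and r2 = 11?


By Dirichlet's unit theorem:
rank = r1 + r2 - 1
= 8 + 11 - 1
= 18

18


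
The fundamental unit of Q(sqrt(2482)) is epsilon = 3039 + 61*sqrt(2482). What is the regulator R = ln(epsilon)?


epsilon = 3039 + 61*sqrt(2482)
= 6078.0002
R = ln(6078.0002)
= 8.7124

8.7124


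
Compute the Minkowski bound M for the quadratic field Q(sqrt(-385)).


d = -385, d mod 4 = 3, so disc(K) = 4d = -1540; |disc(K)| = 1540
Imaginary quadratic field, so n = 2, s = r2 = 1, r1 = 0
M = (n!/n^n) * (4/pi)^s * sqrt(|disc(K)|) = (2!/2^2) * (4/pi)^1 * sqrt(1540)
= 0.5 * 1.273240 * 39.242834
= 24.9828

24.9828


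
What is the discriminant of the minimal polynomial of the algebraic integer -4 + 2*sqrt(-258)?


The element -4 + 2*sqrt(-258) has minimal polynomial:
x^2 + 8*x + 1048
Discriminant = (8)^2 - 4*(1048)
= 64 - 4192
= -4128

-4128


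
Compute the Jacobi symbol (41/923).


Compute (41/923) via quadratic reciprocity:
  reciprocity: (41/923) -> +(923/41)
  reduce: (21/41)
  reciprocity: (21/41) -> +(41/21)
  reduce: (20/21)
  pull out 2: (2/21) = -1  (since 21 mod 8 = 5)
  pull out 2: (2/21) = -1  (since 21 mod 8 = 5)
  reciprocity: (5/21) -> +(21/5)
  reduce: (1/5)
  (1/5) = 1
Product of signs = 1

1


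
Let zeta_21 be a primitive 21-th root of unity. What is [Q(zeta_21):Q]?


The degree equals Euler's totient phi(21).
21 = 3 * 7
phi(21) = 12

12


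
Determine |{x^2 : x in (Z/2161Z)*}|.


For prime p, the number of non-zero quadratic residues is (p-1)/2.
= (2161-1)/2
= 1080

1080


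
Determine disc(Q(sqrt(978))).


For K = Q(sqrt(d)) with d squarefree: disc(K) = d if d = 1 mod 4, and disc(K) = 4d if d = 2 or 3 mod 4.
Here d = 978, and d mod 4 = 2.
d = 2 mod 4, not 1 (O_K = Z[sqrt(d)]), so disc(K) = 4d = 4 * (978) = 3912

3912


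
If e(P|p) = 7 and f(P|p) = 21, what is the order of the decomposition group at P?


|D_P| = e * f
= 7 * 21
= 147

147


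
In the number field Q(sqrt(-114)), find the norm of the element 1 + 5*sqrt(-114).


N(a + b*sqrt(d)) = a^2 - d*b^2
= (1)^2 - (-114)*(5)^2
= 1 + 2850
= 2851

2851


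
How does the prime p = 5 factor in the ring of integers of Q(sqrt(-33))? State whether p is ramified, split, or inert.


K = Q(sqrt(-33)). Since d mod 4 = 3, disc(K) = -132.
Check p | disc: -132 mod 5 = 3.
p does not divide disc. Compute Legendre symbol (d/p):
2^((5-1)/2) mod 5 = -1
(d/p) = -1, so p is inert: (p) stays prime with e=1, f=2, g=1.
Therefore p is inert.

inert


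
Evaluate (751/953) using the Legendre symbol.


p = 953 is prime, so compute (751/953) with the reciprocity algorithm (Jacobi-symbol steps: pull out 2s via (2/n), flip via reciprocity, reduce):
  reciprocity: (751/953) -> +(953/751)
  reduce: (202/751)
  pull out 2: (2/751) = +1  (since 751 mod 8 = 7)
  reciprocity: (101/751) -> +(751/101)
  reduce: (44/101)
  pull out 2: (2/101) = -1  (since 101 mod 8 = 5)
  pull out 2: (2/101) = -1  (since 101 mod 8 = 5)
  reciprocity: (11/101) -> +(101/11)
  reduce: (2/11)
  pull out 2: (2/11) = -1  (since 11 mod 8 = 3)
  (1/11) = 1
Product of signs = -1
(751/953) = -1

-1


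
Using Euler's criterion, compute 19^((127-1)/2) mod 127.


p = 127 is prime and the exponent is (p-1)/2 = 63, so by Euler's criterion 19^63 = (19/127) = +1 or -1 mod 127.
Compute by square-and-multiply:
  63 = 32 + 16 + 8 + 4 + 2 + 1 (binary 111111)
  Repeated squaring mod 127: 19^1 = 19, 19^2 = 107, 19^4 = 19, 19^8 = 107, 19^16 = 19, 19^32 = 107
  19^63 = 19^32 * 19^16 * 19^8 * 19^4 * 19^2 * 19^1 = 107 * 19 * 107 * 19 * 107 * 19 mod 127
    107 * 19 = 2033 = 1 mod 127
    1 * 107 = 107 = 107 mod 127
    107 * 19 = 2033 = 1 mod 127
    1 * 107 = 107 = 107 mod 127
    107 * 19 = 2033 = 1 mod 127
  19^63 = 1 mod 127
Result 1: 19 is a quadratic residue mod 127.
19^63 mod 127 = 1

1


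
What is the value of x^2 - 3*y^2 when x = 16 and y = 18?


x^2 - d*y^2
= 16^2 - 3*18^2
= 256 - 972
= -716

-716


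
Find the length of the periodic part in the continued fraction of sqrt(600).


Run the CF algorithm for sqrt(600).
a_0 = floor(sqrt(600)) = 24; set m_0=0, q_0=1.
Recurrence: m' = q*a - m,  q' = (d - m'^2)/q,  a' = floor((a_0 + m')/q').
  step 1: m=24, q=24, a=2
  step 2: m=24, q=1, a=48
a_2 = 2*a_0 = 48, so the period closes here.
sqrt(600) = [24; 2, 48]
Period length = 2

2


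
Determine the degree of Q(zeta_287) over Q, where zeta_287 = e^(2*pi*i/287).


The degree equals Euler's totient phi(287).
287 = 7 * 41
phi(287) = 240

240


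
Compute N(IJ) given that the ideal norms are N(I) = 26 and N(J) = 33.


N(IJ) = N(I) * N(J)
= 26 * 33
= 858

858


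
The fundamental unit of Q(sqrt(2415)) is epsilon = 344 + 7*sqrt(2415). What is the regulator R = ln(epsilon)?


epsilon = 344 + 7*sqrt(2415)
= 687.9985
R = ln(687.9985)
= 6.5338

6.5338


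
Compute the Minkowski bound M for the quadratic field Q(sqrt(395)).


d = 395, d mod 4 = 3, so disc(K) = 4d = 1580; |disc(K)| = 1580
Real quadratic field, so n = 2, s = r2 = 0, r1 = 2
M = (n!/n^n) * (4/pi)^s * sqrt(|disc(K)|) = (2!/2^2) * (4/pi)^0 * sqrt(1580)
= 0.5 * 1.000000 * 39.749214
= 19.8746

19.8746


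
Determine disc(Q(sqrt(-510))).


For K = Q(sqrt(d)) with d squarefree: disc(K) = d if d = 1 mod 4, and disc(K) = 4d if d = 2 or 3 mod 4.
Here d = -510, and d mod 4 = 2.
d = 2 mod 4, not 1 (O_K = Z[sqrt(d)]), so disc(K) = 4d = 4 * (-510) = -2040

-2040


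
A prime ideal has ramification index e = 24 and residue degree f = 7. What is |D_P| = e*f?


|D_P| = e * f
= 24 * 7
= 168

168


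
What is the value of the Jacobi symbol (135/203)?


Compute (135/203) via quadratic reciprocity:
  reciprocity: (135/203) -> -(203/135)
  reduce: (68/135)
  pull out 2: (2/135) = +1  (since 135 mod 8 = 7)
  pull out 2: (2/135) = +1  (since 135 mod 8 = 7)
  reciprocity: (17/135) -> +(135/17)
  reduce: (16/17)
  pull out 2: (2/17) = +1  (since 17 mod 8 = 1)
  pull out 2: (2/17) = +1  (since 17 mod 8 = 1)
  pull out 2: (2/17) = +1  (since 17 mod 8 = 1)
  pull out 2: (2/17) = +1  (since 17 mod 8 = 1)
  (1/17) = 1
Product of signs = -1

-1


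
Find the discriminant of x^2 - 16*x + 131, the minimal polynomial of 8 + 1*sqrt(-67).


The element 8 + 1*sqrt(-67) has minimal polynomial:
x^2 - 16*x + 131
Discriminant = (-16)^2 - 4*(131)
= 256 - 524
= -268

-268


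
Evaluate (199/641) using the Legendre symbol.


p = 641 is prime, so compute (199/641) with the reciprocity algorithm (Jacobi-symbol steps: pull out 2s via (2/n), flip via reciprocity, reduce):
  reciprocity: (199/641) -> +(641/199)
  reduce: (44/199)
  pull out 2: (2/199) = +1  (since 199 mod 8 = 7)
  pull out 2: (2/199) = +1  (since 199 mod 8 = 7)
  reciprocity: (11/199) -> -(199/11)
  reduce: (1/11)
  (1/11) = 1
Product of signs = -1
(199/641) = -1

-1


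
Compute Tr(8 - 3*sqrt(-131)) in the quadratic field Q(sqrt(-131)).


Tr(a + b*sqrt(d)) = (a + b*sqrt(d)) + (a - b*sqrt(d)) = 2a
= 2 * (8)
= 16

16


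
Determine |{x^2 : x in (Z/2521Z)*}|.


For prime p, the number of non-zero quadratic residues is (p-1)/2.
= (2521-1)/2
= 1260

1260


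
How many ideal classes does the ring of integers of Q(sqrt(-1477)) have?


K = Q(sqrt(-1477)). d mod 4 = 3, so D = disc(K) = 4d = -5908
h(K) equals the number of primitive reduced positive-definite forms (a, b, c) = a*x^2 + b*x*y + c*y^2 with b^2 - 4ac = D,
where reduced means |b| <= a <= c, with b >= 0 whenever |b| = a or a = c, and primitive means gcd(a, b, c) = 1.
Reduced forces 3a^2 <= |D| = 5908, so 1 <= a <= 44; b must have the parity of D, and c = (b^2 - D)/(4a) must be an integer >= a.
Enumerate a = 1..44, b in [-a, a]:
  a=1: (1, 0, 1477)  [1]
  a=2: (2, 2, 739)  [1]
  a=3..6: none
  a=7: (7, 0, 211)  [1]
  a=8..13: none
  a=14: (14, 14, 109)  [1]
  a=15..16: none
  a=17: (17, -12, 89), (17, 12, 89)  [2]
  a=18: none
  a=19: (19, -18, 82), (19, 18, 82)  [2]
  a=20..22: none
  a=23: (23, -16, 67), (23, 16, 67)  [2]
  a=24..33: none
  a=34: (34, -22, 47), (34, 22, 47)  [2]
  a=35..36: none
  a=37: (37, -30, 46), (37, 30, 46)  [2]
  a=38: (38, -18, 41), (38, 18, 41)  [2]
  a=39..44: none
Total reduced forms: 1 + 1 + 1 + 1 + 2 + 2 + 2 + 2 + 2 + 2 = 16
h = 16

16


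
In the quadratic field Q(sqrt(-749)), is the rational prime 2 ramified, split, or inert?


K = Q(sqrt(-749)). Since d mod 4 = 3, disc(K) = -2996.
Check p | disc: -2996 mod 2 = 0.
p divides disc, so p ramifies: (p) = P^2 with e=2, f=1, g=1.
Therefore p is ramified.

ramified


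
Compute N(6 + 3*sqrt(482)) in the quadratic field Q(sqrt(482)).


N(a + b*sqrt(d)) = a^2 - d*b^2
= (6)^2 - (482)*(3)^2
= 36 - 4338
= -4302

-4302


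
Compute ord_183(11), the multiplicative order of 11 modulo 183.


We want ord_183(11), the smallest k >= 1 with 11^k = 1 mod 183.
n = 183 = 3 * 61, phi(183) = 120; the order divides phi(n).
Divisors of 120: 1, 2, 3, 4, 5, 6, 8, 10, 12, 15, 20, 24, 30, 40, 60, 120
Repeated squaring mod 183: 11^1 = 11, 11^2 = 121, 11^4 = 1, 11^8 = 1, 11^16 = 1, 11^32 = 1, 11^64 = 1
Test divisors in increasing order:
  k=1: 11^1 = 11 mod 183
  k=2: 11^2 = 121 mod 183
  k=3: 11^3 = 121 * 11 = 50 mod 183
  k=4: 11^4 = 1 mod 183  <- first divisor giving 1
Order = 4

4


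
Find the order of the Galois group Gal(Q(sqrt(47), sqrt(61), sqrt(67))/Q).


The 3 square roots of distinct primes are multiplicatively independent over Q,
so [K:Q] = 2^3 and Gal(K/Q) is isomorphic to (Z/2Z)^3.
|Gal| = 2^3 = 8

8


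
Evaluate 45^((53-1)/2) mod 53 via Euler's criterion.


p = 53 is prime and the exponent is (p-1)/2 = 26, so by Euler's criterion 45^26 = (45/53) = +1 or -1 mod 53.
Compute by square-and-multiply:
  26 = 16 + 8 + 2 (binary 11010)
  Repeated squaring mod 53: 45^1 = 45, 45^2 = 11, 45^4 = 15, 45^8 = 13, 45^16 = 10
  45^26 = 45^16 * 45^8 * 45^2 = 10 * 13 * 11 mod 53
    10 * 13 = 130 = 24 mod 53
    24 * 11 = 264 = 52 mod 53
  45^26 = 52 mod 53
Result 52 = p - 1 = -1 mod 53: 45 is a quadratic non-residue mod 53. As a residue in [0, p-1] the value is 52.
45^26 mod 53 = 52

52


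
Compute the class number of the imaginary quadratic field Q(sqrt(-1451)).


K = Q(sqrt(-1451)). d mod 4 = 1, so D = disc(K) = d = -1451
h(K) equals the number of primitive reduced positive-definite forms (a, b, c) = a*x^2 + b*x*y + c*y^2 with b^2 - 4ac = D,
where reduced means |b| <= a <= c, with b >= 0 whenever |b| = a or a = c, and primitive means gcd(a, b, c) = 1.
Reduced forces 3a^2 <= |D| = 1451, so 1 <= a <= 21; b must have the parity of D, and c = (b^2 - D)/(4a) must be an integer >= a.
Enumerate a = 1..21, b in [-a, a]:
  a=1: (1, 1, 363)  [1]
  a=2: none
  a=3: (3, -1, 121), (3, 1, 121)  [2]
  a=4: none
  a=5: (5, -3, 73), (5, 3, 73)  [2]
  a=6..8: none
  a=9: (9, -5, 41), (9, 5, 41)  [2]
  a=10: none
  a=11: (11, -1, 33), (11, 1, 33)  [2]
  a=12..14: none
  a=15: (15, -13, 27), (15, -7, 25), (15, 7, 25), (15, 13, 27)  [4]
  a=16..21: none
Total reduced forms: 1 + 2 + 2 + 2 + 2 + 4 = 13
h = 13

13


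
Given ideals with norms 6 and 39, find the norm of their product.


N(IJ) = N(I) * N(J)
= 6 * 39
= 234

234


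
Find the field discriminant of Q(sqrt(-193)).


For K = Q(sqrt(d)) with d squarefree: disc(K) = d if d = 1 mod 4, and disc(K) = 4d if d = 2 or 3 mod 4.
Here d = -193, and d mod 4 = 3.
d = 3 mod 4, not 1 (O_K = Z[sqrt(d)]), so disc(K) = 4d = 4 * (-193) = -772

-772


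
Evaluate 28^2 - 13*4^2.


x^2 - d*y^2
= 28^2 - 13*4^2
= 784 - 208
= 576

576


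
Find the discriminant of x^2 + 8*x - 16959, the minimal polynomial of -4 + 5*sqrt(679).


The element -4 + 5*sqrt(679) has minimal polynomial:
x^2 + 8*x - 16959
Discriminant = (8)^2 - 4*(-16959)
= 64 + 67836
= 67900

67900
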